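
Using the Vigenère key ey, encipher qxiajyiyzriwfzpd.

Repeat the key across the message: eyeyeyeyeyeyeyey
q(16)+e(4): 20 → u
x(23)+y(24): 47≡21 → v
i(8)+e(4): 12 → m
a(0)+y(24): 24 → y
j(9)+e(4): 13 → n
y(24)+y(24): 48≡22 → w
i(8)+e(4): 12 → m
y(24)+y(24): 48≡22 → w
z(25)+e(4): 29≡3 → d
r(17)+y(24): 41≡15 → p
i(8)+e(4): 12 → m
w(22)+y(24): 46≡20 → u
f(5)+e(4): 9 → j
z(25)+y(24): 49≡23 → x
p(15)+e(4): 19 → t
d(3)+y(24): 27≡1 → b

uvmynwmwdpmujxtb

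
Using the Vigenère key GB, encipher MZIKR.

SAOLX

Repeat the key across the message: GBGBG
M(12)+G(6): 18 → S
Z(25)+B(1): 26≡0 → A
I(8)+G(6): 14 → O
K(10)+B(1): 11 → L
R(17)+G(6): 23 → X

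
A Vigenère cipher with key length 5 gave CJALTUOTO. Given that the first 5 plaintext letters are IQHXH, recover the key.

UTTOM

Subtract each crib letter from the matching ciphertext letter (mod 26):
C(2)−I(8)=-6≡20 → U
J(9)−Q(16)=-7≡19 → T
A(0)−H(7)=-7≡19 → T
L(11)−X(23)=-12≡14 → O
T(19)−H(7)=12 → M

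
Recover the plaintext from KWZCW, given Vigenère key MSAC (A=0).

Repeat the key across the ciphertext: MSACM
K(10)−M(12): -2≡24 → Y
W(22)−S(18): 4 → E
Z(25)−A(0): 25 → Z
C(2)−C(2): 0 → A
W(22)−M(12): 10 → K

YEZAK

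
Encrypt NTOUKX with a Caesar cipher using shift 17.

EKFLBO

N(13): 13+17=30≡4 → E
T(19): 19+17=36≡10 → K
O(14): 14+17=31≡5 → F
U(20): 20+17=37≡11 → L
K(10): 10+17=27≡1 → B
X(23): 23+17=40≡14 → O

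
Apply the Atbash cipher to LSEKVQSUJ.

OHVPEJHFQ

L(11) → O(14)
S(18) → H(7)
E(4) → V(21)
K(10) → P(15)
V(21) → E(4)
Q(16) → J(9)
S(18) → H(7)
U(20) → F(5)
J(9) → Q(16)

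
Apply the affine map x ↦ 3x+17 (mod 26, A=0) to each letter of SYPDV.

S(18): 3·18+17=71≡19 → T
Y(24): 3·24+17=89≡11 → L
P(15): 3·15+17=62≡10 → K
D(3): 3·3+17=26≡0 → A
V(21): 3·21+17=80≡2 → C

TLKAC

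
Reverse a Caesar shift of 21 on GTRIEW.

LYWNJB

G(6): 6−21=-15≡11 → L
T(19): 19−21=-2≡24 → Y
R(17): 17−21=-4≡22 → W
I(8): 8−21=-13≡13 → N
E(4): 4−21=-17≡9 → J
W(22): 22−21=1 → B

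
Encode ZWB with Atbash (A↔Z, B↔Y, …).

Z(25) → A(0)
W(22) → D(3)
B(1) → Y(24)

ADY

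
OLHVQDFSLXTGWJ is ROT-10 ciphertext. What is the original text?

O(14): 14−10=4 → E
L(11): 11−10=1 → B
H(7): 7−10=-3≡23 → X
V(21): 21−10=11 → L
Q(16): 16−10=6 → G
D(3): 3−10=-7≡19 → T
F(5): 5−10=-5≡21 → V
S(18): 18−10=8 → I
L(11): 11−10=1 → B
X(23): 23−10=13 → N
T(19): 19−10=9 → J
G(6): 6−10=-4≡22 → W
W(22): 22−10=12 → M
J(9): 9−10=-1≡25 → Z

EBXLGTVIBNJWMZ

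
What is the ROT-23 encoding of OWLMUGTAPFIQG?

LTIJRDQXMCFND

O(14): 14+23=37≡11 → L
W(22): 22+23=45≡19 → T
L(11): 11+23=34≡8 → I
M(12): 12+23=35≡9 → J
U(20): 20+23=43≡17 → R
G(6): 6+23=29≡3 → D
T(19): 19+23=42≡16 → Q
A(0): 0+23=23 → X
P(15): 15+23=38≡12 → M
F(5): 5+23=28≡2 → C
I(8): 8+23=31≡5 → F
Q(16): 16+23=39≡13 → N
G(6): 6+23=29≡3 → D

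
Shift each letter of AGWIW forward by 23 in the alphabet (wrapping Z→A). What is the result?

XDTFT

A(0): 0+23=23 → X
G(6): 6+23=29≡3 → D
W(22): 22+23=45≡19 → T
I(8): 8+23=31≡5 → F
W(22): 22+23=45≡19 → T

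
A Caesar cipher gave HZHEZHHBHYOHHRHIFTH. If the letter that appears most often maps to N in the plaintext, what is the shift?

20

The most frequent ciphertext letter is H (appears 9 times).
H is position 7; N is position 13.
Shift = -6≡20.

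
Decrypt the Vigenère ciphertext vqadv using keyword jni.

Repeat the key across the ciphertext: jnijn
v(21)−j(9): 12 → m
q(16)−n(13): 3 → d
a(0)−i(8): -8≡18 → s
d(3)−j(9): -6≡20 → u
v(21)−n(13): 8 → i

mdsui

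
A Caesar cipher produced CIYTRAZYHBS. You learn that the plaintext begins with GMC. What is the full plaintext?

From the crib: C(2)−G(6)=-4≡22, so the shift is 22.
Subtract 22 from each ciphertext letter:
C(2): 2−22=-20≡6 → G
I(8): 8−22=-14≡12 → M
Y(24): 24−22=2 → C
T(19): 19−22=-3≡23 → X
R(17): 17−22=-5≡21 → V
A(0): 0−22=-22≡4 → E
Z(25): 25−22=3 → D
Y(24): 24−22=2 → C
H(7): 7−22=-15≡11 → L
B(1): 1−22=-21≡5 → F
S(18): 18−22=-4≡22 → W

GMCXVEDCLFW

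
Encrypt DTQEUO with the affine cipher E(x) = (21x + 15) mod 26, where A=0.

D(3): 21·3+15=78≡0 → A
T(19): 21·19+15=414≡24 → Y
Q(16): 21·16+15=351≡13 → N
E(4): 21·4+15=99≡21 → V
U(20): 21·20+15=435≡19 → T
O(14): 21·14+15=309≡23 → X

AYNVTX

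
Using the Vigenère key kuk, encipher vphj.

fjrt

Repeat the key across the message: kukk
v(21)+k(10): 31≡5 → f
p(15)+u(20): 35≡9 → j
h(7)+k(10): 17 → r
j(9)+k(10): 19 → t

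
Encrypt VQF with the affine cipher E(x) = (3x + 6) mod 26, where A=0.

RCV

V(21): 3·21+6=69≡17 → R
Q(16): 3·16+6=54≡2 → C
F(5): 3·5+6=21 → V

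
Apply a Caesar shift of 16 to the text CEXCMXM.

SUNSCNC

C(2): 2+16=18 → S
E(4): 4+16=20 → U
X(23): 23+16=39≡13 → N
C(2): 2+16=18 → S
M(12): 12+16=28≡2 → C
X(23): 23+16=39≡13 → N
M(12): 12+16=28≡2 → C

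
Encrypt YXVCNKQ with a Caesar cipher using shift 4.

Y(24): 24+4=28≡2 → C
X(23): 23+4=27≡1 → B
V(21): 21+4=25 → Z
C(2): 2+4=6 → G
N(13): 13+4=17 → R
K(10): 10+4=14 → O
Q(16): 16+4=20 → U

CBZGROU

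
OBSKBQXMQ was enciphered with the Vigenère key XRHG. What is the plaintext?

Repeat the key across the ciphertext: XRHGXRHGX
O(14)−X(23): -9≡17 → R
B(1)−R(17): -16≡10 → K
S(18)−H(7): 11 → L
K(10)−G(6): 4 → E
B(1)−X(23): -22≡4 → E
Q(16)−R(17): -1≡25 → Z
X(23)−H(7): 16 → Q
M(12)−G(6): 6 → G
Q(16)−X(23): -7≡19 → T

RKLEEZQGT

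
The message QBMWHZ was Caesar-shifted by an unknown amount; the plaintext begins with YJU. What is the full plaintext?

YJUEPH

From the crib: Q(16)−Y(24)=-8≡18, so the shift is 18.
Subtract 18 from each ciphertext letter:
Q(16): 16−18=-2≡24 → Y
B(1): 1−18=-17≡9 → J
M(12): 12−18=-6≡20 → U
W(22): 22−18=4 → E
H(7): 7−18=-11≡15 → P
Z(25): 25−18=7 → H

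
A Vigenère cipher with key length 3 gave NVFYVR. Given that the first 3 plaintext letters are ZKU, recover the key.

Subtract each crib letter from the matching ciphertext letter (mod 26):
N(13)−Z(25)=-12≡14 → O
V(21)−K(10)=11 → L
F(5)−U(20)=-15≡11 → L

OLL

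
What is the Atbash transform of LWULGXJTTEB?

L(11) → O(14)
W(22) → D(3)
U(20) → F(5)
L(11) → O(14)
G(6) → T(19)
X(23) → C(2)
J(9) → Q(16)
T(19) → G(6)
T(19) → G(6)
E(4) → V(21)
B(1) → Y(24)

ODFOTCQGGVY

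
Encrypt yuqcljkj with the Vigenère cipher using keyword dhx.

bbnfsgnq

Repeat the key across the message: dhxdhxdh
y(24)+d(3): 27≡1 → b
u(20)+h(7): 27≡1 → b
q(16)+x(23): 39≡13 → n
c(2)+d(3): 5 → f
l(11)+h(7): 18 → s
j(9)+x(23): 32≡6 → g
k(10)+d(3): 13 → n
j(9)+h(7): 16 → q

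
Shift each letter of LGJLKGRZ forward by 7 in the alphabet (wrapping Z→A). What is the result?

L(11): 11+7=18 → S
G(6): 6+7=13 → N
J(9): 9+7=16 → Q
L(11): 11+7=18 → S
K(10): 10+7=17 → R
G(6): 6+7=13 → N
R(17): 17+7=24 → Y
Z(25): 25+7=32≡6 → G

SNQSRNYG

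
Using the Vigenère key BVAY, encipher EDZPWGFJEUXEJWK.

Repeat the key across the message: BVAYBVAYBVAYBVA
E(4)+B(1): 5 → F
D(3)+V(21): 24 → Y
Z(25)+A(0): 25 → Z
P(15)+Y(24): 39≡13 → N
W(22)+B(1): 23 → X
G(6)+V(21): 27≡1 → B
F(5)+A(0): 5 → F
J(9)+Y(24): 33≡7 → H
E(4)+B(1): 5 → F
U(20)+V(21): 41≡15 → P
X(23)+A(0): 23 → X
E(4)+Y(24): 28≡2 → C
J(9)+B(1): 10 → K
W(22)+V(21): 43≡17 → R
K(10)+A(0): 10 → K

FYZNXBFHFPXCKRK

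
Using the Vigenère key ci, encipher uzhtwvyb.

whjbydaj

Repeat the key across the message: cicicici
u(20)+c(2): 22 → w
z(25)+i(8): 33≡7 → h
h(7)+c(2): 9 → j
t(19)+i(8): 27≡1 → b
w(22)+c(2): 24 → y
v(21)+i(8): 29≡3 → d
y(24)+c(2): 26≡0 → a
b(1)+i(8): 9 → j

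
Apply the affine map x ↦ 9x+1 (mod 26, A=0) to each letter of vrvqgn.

iyipdo

v(21): 9·21+1=190≡8 → i
r(17): 9·17+1=154≡24 → y
v(21): 9·21+1=190≡8 → i
q(16): 9·16+1=145≡15 → p
g(6): 9·6+1=55≡3 → d
n(13): 9·13+1=118≡14 → o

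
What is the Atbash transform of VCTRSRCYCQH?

V(21) → E(4)
C(2) → X(23)
T(19) → G(6)
R(17) → I(8)
S(18) → H(7)
R(17) → I(8)
C(2) → X(23)
Y(24) → B(1)
C(2) → X(23)
Q(16) → J(9)
H(7) → S(18)

EXGIHIXBXJS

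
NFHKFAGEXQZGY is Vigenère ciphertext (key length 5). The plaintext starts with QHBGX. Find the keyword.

XYGEI

Subtract each crib letter from the matching ciphertext letter (mod 26):
N(13)−Q(16)=-3≡23 → X
F(5)−H(7)=-2≡24 → Y
H(7)−B(1)=6 → G
K(10)−G(6)=4 → E
F(5)−X(23)=-18≡8 → I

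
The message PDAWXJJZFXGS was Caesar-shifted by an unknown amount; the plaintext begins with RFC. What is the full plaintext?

From the crib: P(15)−R(17)=-2≡24, so the shift is 24.
Subtract 24 from each ciphertext letter:
P(15): 15−24=-9≡17 → R
D(3): 3−24=-21≡5 → F
A(0): 0−24=-24≡2 → C
W(22): 22−24=-2≡24 → Y
X(23): 23−24=-1≡25 → Z
J(9): 9−24=-15≡11 → L
J(9): 9−24=-15≡11 → L
Z(25): 25−24=1 → B
F(5): 5−24=-19≡7 → H
X(23): 23−24=-1≡25 → Z
G(6): 6−24=-18≡8 → I
S(18): 18−24=-6≡20 → U

RFCYZLLBHZIU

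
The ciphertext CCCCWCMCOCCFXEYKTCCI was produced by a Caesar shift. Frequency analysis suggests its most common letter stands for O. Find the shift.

The most frequent ciphertext letter is C (appears 10 times).
C is position 2; O is position 14.
Shift = -12≡14.

14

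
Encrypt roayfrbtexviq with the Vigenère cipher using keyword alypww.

rzynbnbecmreq

Repeat the key across the message: alypwwalypwwa
r(17)+a(0): 17 → r
o(14)+l(11): 25 → z
a(0)+y(24): 24 → y
y(24)+p(15): 39≡13 → n
f(5)+w(22): 27≡1 → b
r(17)+w(22): 39≡13 → n
b(1)+a(0): 1 → b
t(19)+l(11): 30≡4 → e
e(4)+y(24): 28≡2 → c
x(23)+p(15): 38≡12 → m
v(21)+w(22): 43≡17 → r
i(8)+w(22): 30≡4 → e
q(16)+a(0): 16 → q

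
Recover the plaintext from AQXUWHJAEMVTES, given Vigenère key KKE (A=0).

Repeat the key across the ciphertext: KKEKKEKKEKKEKK
A(0)−K(10): -10≡16 → Q
Q(16)−K(10): 6 → G
X(23)−E(4): 19 → T
U(20)−K(10): 10 → K
W(22)−K(10): 12 → M
H(7)−E(4): 3 → D
J(9)−K(10): -1≡25 → Z
A(0)−K(10): -10≡16 → Q
E(4)−E(4): 0 → A
M(12)−K(10): 2 → C
V(21)−K(10): 11 → L
T(19)−E(4): 15 → P
E(4)−K(10): -6≡20 → U
S(18)−K(10): 8 → I

QGTKMDZQACLPUI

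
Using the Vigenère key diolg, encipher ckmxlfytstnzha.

fsairighdzqhvl

Repeat the key across the message: diolgdiolgdiol
c(2)+d(3): 5 → f
k(10)+i(8): 18 → s
m(12)+o(14): 26≡0 → a
x(23)+l(11): 34≡8 → i
l(11)+g(6): 17 → r
f(5)+d(3): 8 → i
y(24)+i(8): 32≡6 → g
t(19)+o(14): 33≡7 → h
s(18)+l(11): 29≡3 → d
t(19)+g(6): 25 → z
n(13)+d(3): 16 → q
z(25)+i(8): 33≡7 → h
h(7)+o(14): 21 → v
a(0)+l(11): 11 → l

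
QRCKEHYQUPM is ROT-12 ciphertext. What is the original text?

Q(16): 16−12=4 → E
R(17): 17−12=5 → F
C(2): 2−12=-10≡16 → Q
K(10): 10−12=-2≡24 → Y
E(4): 4−12=-8≡18 → S
H(7): 7−12=-5≡21 → V
Y(24): 24−12=12 → M
Q(16): 16−12=4 → E
U(20): 20−12=8 → I
P(15): 15−12=3 → D
M(12): 12−12=0 → A

EFQYSVMEIDA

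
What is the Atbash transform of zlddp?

aowwk

z(25) → a(0)
l(11) → o(14)
d(3) → w(22)
d(3) → w(22)
p(15) → k(10)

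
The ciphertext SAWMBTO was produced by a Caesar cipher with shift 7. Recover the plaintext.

S(18): 18−7=11 → L
A(0): 0−7=-7≡19 → T
W(22): 22−7=15 → P
M(12): 12−7=5 → F
B(1): 1−7=-6≡20 → U
T(19): 19−7=12 → M
O(14): 14−7=7 → H

LTPFUMH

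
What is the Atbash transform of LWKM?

L(11) → O(14)
W(22) → D(3)
K(10) → P(15)
M(12) → N(13)

ODPN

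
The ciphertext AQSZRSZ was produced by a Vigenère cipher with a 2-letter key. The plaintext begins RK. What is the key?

JG

Subtract each crib letter from the matching ciphertext letter (mod 26):
A(0)−R(17)=-17≡9 → J
Q(16)−K(10)=6 → G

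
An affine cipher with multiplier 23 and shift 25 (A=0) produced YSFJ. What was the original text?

The inverse of 23 mod 26 is 17, since 23·17=391≡1. Apply D(y)=17·(y−25) mod 26:
Y(24): 17·(24−25)=-17≡9 → J
S(18): 17·(18−25)=-119≡11 → L
F(5): 17·(5−25)=-340≡24 → Y
J(9): 17·(9−25)=-272≡14 → O

JLYO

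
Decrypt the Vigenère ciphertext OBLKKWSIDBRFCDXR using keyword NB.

BAYJXVFHQAEEPCKQ

Repeat the key across the ciphertext: NBNBNBNBNBNBNBNB
O(14)−N(13): 1 → B
B(1)−B(1): 0 → A
L(11)−N(13): -2≡24 → Y
K(10)−B(1): 9 → J
K(10)−N(13): -3≡23 → X
W(22)−B(1): 21 → V
S(18)−N(13): 5 → F
I(8)−B(1): 7 → H
D(3)−N(13): -10≡16 → Q
B(1)−B(1): 0 → A
R(17)−N(13): 4 → E
F(5)−B(1): 4 → E
C(2)−N(13): -11≡15 → P
D(3)−B(1): 2 → C
X(23)−N(13): 10 → K
R(17)−B(1): 16 → Q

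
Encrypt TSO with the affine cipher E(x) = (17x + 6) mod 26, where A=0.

RAK

T(19): 17·19+6=329≡17 → R
S(18): 17·18+6=312≡0 → A
O(14): 17·14+6=244≡10 → K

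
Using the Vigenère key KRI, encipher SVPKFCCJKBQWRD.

CMXUWKMASLHEBU

Repeat the key across the message: KRIKRIKRIKRIKR
S(18)+K(10): 28≡2 → C
V(21)+R(17): 38≡12 → M
P(15)+I(8): 23 → X
K(10)+K(10): 20 → U
F(5)+R(17): 22 → W
C(2)+I(8): 10 → K
C(2)+K(10): 12 → M
J(9)+R(17): 26≡0 → A
K(10)+I(8): 18 → S
B(1)+K(10): 11 → L
Q(16)+R(17): 33≡7 → H
W(22)+I(8): 30≡4 → E
R(17)+K(10): 27≡1 → B
D(3)+R(17): 20 → U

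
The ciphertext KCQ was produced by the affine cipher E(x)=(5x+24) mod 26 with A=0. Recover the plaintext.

SGO

The inverse of 5 mod 26 is 21, since 5·21=105≡1. Apply D(y)=21·(y−24) mod 26:
K(10): 21·(10−24)=-294≡18 → S
C(2): 21·(2−24)=-462≡6 → G
Q(16): 21·(16−24)=-168≡14 → O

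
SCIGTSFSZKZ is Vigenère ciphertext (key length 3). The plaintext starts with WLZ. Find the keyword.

WRJ

Subtract each crib letter from the matching ciphertext letter (mod 26):
S(18)−W(22)=-4≡22 → W
C(2)−L(11)=-9≡17 → R
I(8)−Z(25)=-17≡9 → J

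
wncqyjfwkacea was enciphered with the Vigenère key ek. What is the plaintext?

Repeat the key across the ciphertext: ekekekekekeke
w(22)−e(4): 18 → s
n(13)−k(10): 3 → d
c(2)−e(4): -2≡24 → y
q(16)−k(10): 6 → g
y(24)−e(4): 20 → u
j(9)−k(10): -1≡25 → z
f(5)−e(4): 1 → b
w(22)−k(10): 12 → m
k(10)−e(4): 6 → g
a(0)−k(10): -10≡16 → q
c(2)−e(4): -2≡24 → y
e(4)−k(10): -6≡20 → u
a(0)−e(4): -4≡22 → w

sdyguzbmgqyuw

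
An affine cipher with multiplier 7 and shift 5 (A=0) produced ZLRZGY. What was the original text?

OMYOPZ

The inverse of 7 mod 26 is 15, since 7·15=105≡1. Apply D(y)=15·(y−5) mod 26:
Z(25): 15·(25−5)=300≡14 → O
L(11): 15·(11−5)=90≡12 → M
R(17): 15·(17−5)=180≡24 → Y
Z(25): 15·(25−5)=300≡14 → O
G(6): 15·(6−5)=15 → P
Y(24): 15·(24−5)=285≡25 → Z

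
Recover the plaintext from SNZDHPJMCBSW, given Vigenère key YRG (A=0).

Repeat the key across the ciphertext: YRGYRGYRGYRG
S(18)−Y(24): -6≡20 → U
N(13)−R(17): -4≡22 → W
Z(25)−G(6): 19 → T
D(3)−Y(24): -21≡5 → F
H(7)−R(17): -10≡16 → Q
P(15)−G(6): 9 → J
J(9)−Y(24): -15≡11 → L
M(12)−R(17): -5≡21 → V
C(2)−G(6): -4≡22 → W
B(1)−Y(24): -23≡3 → D
S(18)−R(17): 1 → B
W(22)−G(6): 16 → Q

UWTFQJLVWDBQ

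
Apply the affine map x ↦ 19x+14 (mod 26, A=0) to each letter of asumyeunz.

oseicmebv

a(0): 19·0+14=14 → o
s(18): 19·18+14=356≡18 → s
u(20): 19·20+14=394≡4 → e
m(12): 19·12+14=242≡8 → i
y(24): 19·24+14=470≡2 → c
e(4): 19·4+14=90≡12 → m
u(20): 19·20+14=394≡4 → e
n(13): 19·13+14=261≡1 → b
z(25): 19·25+14=489≡21 → v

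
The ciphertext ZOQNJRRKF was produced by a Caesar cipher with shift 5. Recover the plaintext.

Z(25): 25−5=20 → U
O(14): 14−5=9 → J
Q(16): 16−5=11 → L
N(13): 13−5=8 → I
J(9): 9−5=4 → E
R(17): 17−5=12 → M
R(17): 17−5=12 → M
K(10): 10−5=5 → F
F(5): 5−5=0 → A

UJLIEMMFA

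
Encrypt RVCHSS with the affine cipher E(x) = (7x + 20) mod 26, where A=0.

R(17): 7·17+20=139≡9 → J
V(21): 7·21+20=167≡11 → L
C(2): 7·2+20=34≡8 → I
H(7): 7·7+20=69≡17 → R
S(18): 7·18+20=146≡16 → Q
S(18): 7·18+20=146≡16 → Q

JLIRQQ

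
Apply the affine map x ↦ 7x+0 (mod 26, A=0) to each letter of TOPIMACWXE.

DUBEGAOYFC

T(19): 7·19+0=133≡3 → D
O(14): 7·14+0=98≡20 → U
P(15): 7·15+0=105≡1 → B
I(8): 7·8+0=56≡4 → E
M(12): 7·12+0=84≡6 → G
A(0): 7·0+0=0 → A
C(2): 7·2+0=14 → O
W(22): 7·22+0=154≡24 → Y
X(23): 7·23+0=161≡5 → F
E(4): 7·4+0=28≡2 → C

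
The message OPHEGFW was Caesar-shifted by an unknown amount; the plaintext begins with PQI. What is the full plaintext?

From the crib: O(14)−P(15)=-1≡25, so the shift is 25.
Subtract 25 from each ciphertext letter:
O(14): 14−25=-11≡15 → P
P(15): 15−25=-10≡16 → Q
H(7): 7−25=-18≡8 → I
E(4): 4−25=-21≡5 → F
G(6): 6−25=-19≡7 → H
F(5): 5−25=-20≡6 → G
W(22): 22−25=-3≡23 → X

PQIFHGX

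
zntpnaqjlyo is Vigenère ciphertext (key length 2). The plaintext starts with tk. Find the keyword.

gd

Subtract each crib letter from the matching ciphertext letter (mod 26):
z(25)−t(19)=6 → g
n(13)−k(10)=3 → d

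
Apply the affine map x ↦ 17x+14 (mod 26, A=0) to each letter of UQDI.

QANU

U(20): 17·20+14=354≡16 → Q
Q(16): 17·16+14=286≡0 → A
D(3): 17·3+14=65≡13 → N
I(8): 17·8+14=150≡20 → U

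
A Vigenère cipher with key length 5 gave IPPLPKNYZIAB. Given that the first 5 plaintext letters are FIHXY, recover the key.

DHIOR

Subtract each crib letter from the matching ciphertext letter (mod 26):
I(8)−F(5)=3 → D
P(15)−I(8)=7 → H
P(15)−H(7)=8 → I
L(11)−X(23)=-12≡14 → O
P(15)−Y(24)=-9≡17 → R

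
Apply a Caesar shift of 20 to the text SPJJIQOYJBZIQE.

S(18): 18+20=38≡12 → M
P(15): 15+20=35≡9 → J
J(9): 9+20=29≡3 → D
J(9): 9+20=29≡3 → D
I(8): 8+20=28≡2 → C
Q(16): 16+20=36≡10 → K
O(14): 14+20=34≡8 → I
Y(24): 24+20=44≡18 → S
J(9): 9+20=29≡3 → D
B(1): 1+20=21 → V
Z(25): 25+20=45≡19 → T
I(8): 8+20=28≡2 → C
Q(16): 16+20=36≡10 → K
E(4): 4+20=24 → Y

MJDDCKISDVTCKY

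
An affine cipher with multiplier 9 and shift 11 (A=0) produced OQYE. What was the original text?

The inverse of 9 mod 26 is 3, since 9·3=27≡1. Apply D(y)=3·(y−11) mod 26:
O(14): 3·(14−11)=9 → J
Q(16): 3·(16−11)=15 → P
Y(24): 3·(24−11)=39≡13 → N
E(4): 3·(4−11)=-21≡5 → F

JPNF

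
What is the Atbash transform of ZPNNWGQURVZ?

AKMMDTJFIEA

Z(25) → A(0)
P(15) → K(10)
N(13) → M(12)
N(13) → M(12)
W(22) → D(3)
G(6) → T(19)
Q(16) → J(9)
U(20) → F(5)
R(17) → I(8)
V(21) → E(4)
Z(25) → A(0)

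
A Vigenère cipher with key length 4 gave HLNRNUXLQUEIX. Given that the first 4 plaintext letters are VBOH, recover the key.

Subtract each crib letter from the matching ciphertext letter (mod 26):
H(7)−V(21)=-14≡12 → M
L(11)−B(1)=10 → K
N(13)−O(14)=-1≡25 → Z
R(17)−H(7)=10 → K

MKZK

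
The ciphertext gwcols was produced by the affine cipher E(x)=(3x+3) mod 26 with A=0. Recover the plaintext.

The inverse of 3 mod 26 is 9, since 3·9=27≡1. Apply D(y)=9·(y−3) mod 26:
g(6): 9·(6−3)=27≡1 → b
w(22): 9·(22−3)=171≡15 → p
c(2): 9·(2−3)=-9≡17 → r
o(14): 9·(14−3)=99≡21 → v
l(11): 9·(11−3)=72≡20 → u
s(18): 9·(18−3)=135≡5 → f

bprvuf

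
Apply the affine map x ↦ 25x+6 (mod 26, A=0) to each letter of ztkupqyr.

z(25): 25·25+6=631≡7 → h
t(19): 25·19+6=481≡13 → n
k(10): 25·10+6=256≡22 → w
u(20): 25·20+6=506≡12 → m
p(15): 25·15+6=381≡17 → r
q(16): 25·16+6=406≡16 → q
y(24): 25·24+6=606≡8 → i
r(17): 25·17+6=431≡15 → p

hnwmrqip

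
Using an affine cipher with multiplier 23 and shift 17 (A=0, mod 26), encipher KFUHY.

K(10): 23·10+17=247≡13 → N
F(5): 23·5+17=132≡2 → C
U(20): 23·20+17=477≡9 → J
H(7): 23·7+17=178≡22 → W
Y(24): 23·24+17=569≡23 → X

NCJWX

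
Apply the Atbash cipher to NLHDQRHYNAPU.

MOSWJISBMZKF

N(13) → M(12)
L(11) → O(14)
H(7) → S(18)
D(3) → W(22)
Q(16) → J(9)
R(17) → I(8)
H(7) → S(18)
Y(24) → B(1)
N(13) → M(12)
A(0) → Z(25)
P(15) → K(10)
U(20) → F(5)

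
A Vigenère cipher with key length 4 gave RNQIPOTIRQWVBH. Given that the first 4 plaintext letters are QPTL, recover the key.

Subtract each crib letter from the matching ciphertext letter (mod 26):
R(17)−Q(16)=1 → B
N(13)−P(15)=-2≡24 → Y
Q(16)−T(19)=-3≡23 → X
I(8)−L(11)=-3≡23 → X

BYXX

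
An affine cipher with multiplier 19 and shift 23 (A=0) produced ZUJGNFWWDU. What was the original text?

WTCVUKPPOT

The inverse of 19 mod 26 is 11, since 19·11=209≡1. Apply D(y)=11·(y−23) mod 26:
Z(25): 11·(25−23)=22 → W
U(20): 11·(20−23)=-33≡19 → T
J(9): 11·(9−23)=-154≡2 → C
G(6): 11·(6−23)=-187≡21 → V
N(13): 11·(13−23)=-110≡20 → U
F(5): 11·(5−23)=-198≡10 → K
W(22): 11·(22−23)=-11≡15 → P
W(22): 11·(22−23)=-11≡15 → P
D(3): 11·(3−23)=-220≡14 → O
U(20): 11·(20−23)=-33≡19 → T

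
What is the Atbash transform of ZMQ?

ANJ

Z(25) → A(0)
M(12) → N(13)
Q(16) → J(9)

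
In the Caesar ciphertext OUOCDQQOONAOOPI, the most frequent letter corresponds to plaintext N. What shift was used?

The most frequent ciphertext letter is O (appears 6 times).
O is position 14; N is position 13.
Shift = 1.

1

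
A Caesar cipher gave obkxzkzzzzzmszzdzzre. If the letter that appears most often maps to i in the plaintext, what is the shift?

17

The most frequent ciphertext letter is z (appears 10 times).
z is position 25; i is position 8.
Shift = 17.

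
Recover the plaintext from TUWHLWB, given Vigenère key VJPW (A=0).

Repeat the key across the ciphertext: VJPWVJP
T(19)−V(21): -2≡24 → Y
U(20)−J(9): 11 → L
W(22)−P(15): 7 → H
H(7)−W(22): -15≡11 → L
L(11)−V(21): -10≡16 → Q
W(22)−J(9): 13 → N
B(1)−P(15): -14≡12 → M

YLHLQNM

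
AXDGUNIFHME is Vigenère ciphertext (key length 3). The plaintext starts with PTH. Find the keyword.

Subtract each crib letter from the matching ciphertext letter (mod 26):
A(0)−P(15)=-15≡11 → L
X(23)−T(19)=4 → E
D(3)−H(7)=-4≡22 → W

LEW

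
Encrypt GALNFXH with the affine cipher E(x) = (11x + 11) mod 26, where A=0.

G(6): 11·6+11=77≡25 → Z
A(0): 11·0+11=11 → L
L(11): 11·11+11=132≡2 → C
N(13): 11·13+11=154≡24 → Y
F(5): 11·5+11=66≡14 → O
X(23): 11·23+11=264≡4 → E
H(7): 11·7+11=88≡10 → K

ZLCYOEK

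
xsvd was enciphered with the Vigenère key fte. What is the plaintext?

szry

Repeat the key across the ciphertext: ftef
x(23)−f(5): 18 → s
s(18)−t(19): -1≡25 → z
v(21)−e(4): 17 → r
d(3)−f(5): -2≡24 → y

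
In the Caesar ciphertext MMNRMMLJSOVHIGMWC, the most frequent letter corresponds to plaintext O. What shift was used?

The most frequent ciphertext letter is M (appears 5 times).
M is position 12; O is position 14.
Shift = -2≡24.

24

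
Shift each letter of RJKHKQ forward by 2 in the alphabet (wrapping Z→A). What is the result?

R(17): 17+2=19 → T
J(9): 9+2=11 → L
K(10): 10+2=12 → M
H(7): 7+2=9 → J
K(10): 10+2=12 → M
Q(16): 16+2=18 → S

TLMJMS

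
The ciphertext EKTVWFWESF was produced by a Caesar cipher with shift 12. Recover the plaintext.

E(4): 4−12=-8≡18 → S
K(10): 10−12=-2≡24 → Y
T(19): 19−12=7 → H
V(21): 21−12=9 → J
W(22): 22−12=10 → K
F(5): 5−12=-7≡19 → T
W(22): 22−12=10 → K
E(4): 4−12=-8≡18 → S
S(18): 18−12=6 → G
F(5): 5−12=-7≡19 → T

SYHJKTKSGT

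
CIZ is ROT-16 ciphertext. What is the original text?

MSJ

C(2): 2−16=-14≡12 → M
I(8): 8−16=-8≡18 → S
Z(25): 25−16=9 → J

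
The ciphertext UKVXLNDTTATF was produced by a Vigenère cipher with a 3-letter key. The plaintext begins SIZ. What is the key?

CCW

Subtract each crib letter from the matching ciphertext letter (mod 26):
U(20)−S(18)=2 → C
K(10)−I(8)=2 → C
V(21)−Z(25)=-4≡22 → W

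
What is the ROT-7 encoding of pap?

whw

p(15): 15+7=22 → w
a(0): 0+7=7 → h
p(15): 15+7=22 → w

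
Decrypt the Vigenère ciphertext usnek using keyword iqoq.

mczoc

Repeat the key across the ciphertext: iqoqi
u(20)−i(8): 12 → m
s(18)−q(16): 2 → c
n(13)−o(14): -1≡25 → z
e(4)−q(16): -12≡14 → o
k(10)−i(8): 2 → c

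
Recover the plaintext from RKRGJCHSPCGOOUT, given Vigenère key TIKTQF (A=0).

Repeat the key across the ciphertext: TIKTQFTIKTQFTIK
R(17)−T(19): -2≡24 → Y
K(10)−I(8): 2 → C
R(17)−K(10): 7 → H
G(6)−T(19): -13≡13 → N
J(9)−Q(16): -7≡19 → T
C(2)−F(5): -3≡23 → X
H(7)−T(19): -12≡14 → O
S(18)−I(8): 10 → K
P(15)−K(10): 5 → F
C(2)−T(19): -17≡9 → J
G(6)−Q(16): -10≡16 → Q
O(14)−F(5): 9 → J
O(14)−T(19): -5≡21 → V
U(20)−I(8): 12 → M
T(19)−K(10): 9 → J

YCHNTXOKFJQJVMJ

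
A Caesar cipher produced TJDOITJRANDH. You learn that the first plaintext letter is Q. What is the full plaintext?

QGALFQGOXKAE

From the crib: T(19)−Q(16)=3, so the shift is 3.
Subtract 3 from each ciphertext letter:
T(19): 19−3=16 → Q
J(9): 9−3=6 → G
D(3): 3−3=0 → A
O(14): 14−3=11 → L
I(8): 8−3=5 → F
T(19): 19−3=16 → Q
J(9): 9−3=6 → G
R(17): 17−3=14 → O
A(0): 0−3=-3≡23 → X
N(13): 13−3=10 → K
D(3): 3−3=0 → A
H(7): 7−3=4 → E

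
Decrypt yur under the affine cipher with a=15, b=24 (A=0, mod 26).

The inverse of 15 mod 26 is 7, since 15·7=105≡1. Apply D(y)=7·(y−24) mod 26:
y(24): 7·(24−24)=0 → a
u(20): 7·(20−24)=-28≡24 → y
r(17): 7·(17−24)=-49≡3 → d

ayd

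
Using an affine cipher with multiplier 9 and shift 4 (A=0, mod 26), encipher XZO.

DVA

X(23): 9·23+4=211≡3 → D
Z(25): 9·25+4=229≡21 → V
O(14): 9·14+4=130≡0 → A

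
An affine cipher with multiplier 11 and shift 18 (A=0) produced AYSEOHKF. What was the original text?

WKAUCZEN

The inverse of 11 mod 26 is 19, since 11·19=209≡1. Apply D(y)=19·(y−18) mod 26:
A(0): 19·(0−18)=-342≡22 → W
Y(24): 19·(24−18)=114≡10 → K
S(18): 19·(18−18)=0 → A
E(4): 19·(4−18)=-266≡20 → U
O(14): 19·(14−18)=-76≡2 → C
H(7): 19·(7−18)=-209≡25 → Z
K(10): 19·(10−18)=-152≡4 → E
F(5): 19·(5−18)=-247≡13 → N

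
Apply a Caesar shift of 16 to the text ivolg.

i(8): 8+16=24 → y
v(21): 21+16=37≡11 → l
o(14): 14+16=30≡4 → e
l(11): 11+16=27≡1 → b
g(6): 6+16=22 → w

ylebw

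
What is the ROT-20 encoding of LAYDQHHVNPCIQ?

L(11): 11+20=31≡5 → F
A(0): 0+20=20 → U
Y(24): 24+20=44≡18 → S
D(3): 3+20=23 → X
Q(16): 16+20=36≡10 → K
H(7): 7+20=27≡1 → B
H(7): 7+20=27≡1 → B
V(21): 21+20=41≡15 → P
N(13): 13+20=33≡7 → H
P(15): 15+20=35≡9 → J
C(2): 2+20=22 → W
I(8): 8+20=28≡2 → C
Q(16): 16+20=36≡10 → K

FUSXKBBPHJWCK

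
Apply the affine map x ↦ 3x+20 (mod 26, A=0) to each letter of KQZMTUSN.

YQREZCWH

K(10): 3·10+20=50≡24 → Y
Q(16): 3·16+20=68≡16 → Q
Z(25): 3·25+20=95≡17 → R
M(12): 3·12+20=56≡4 → E
T(19): 3·19+20=77≡25 → Z
U(20): 3·20+20=80≡2 → C
S(18): 3·18+20=74≡22 → W
N(13): 3·13+20=59≡7 → H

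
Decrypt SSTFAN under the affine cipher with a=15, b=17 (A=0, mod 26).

HHOULY

The inverse of 15 mod 26 is 7, since 15·7=105≡1. Apply D(y)=7·(y−17) mod 26:
S(18): 7·(18−17)=7 → H
S(18): 7·(18−17)=7 → H
T(19): 7·(19−17)=14 → O
F(5): 7·(5−17)=-84≡20 → U
A(0): 7·(0−17)=-119≡11 → L
N(13): 7·(13−17)=-28≡24 → Y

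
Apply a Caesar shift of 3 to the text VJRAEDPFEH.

V(21): 21+3=24 → Y
J(9): 9+3=12 → M
R(17): 17+3=20 → U
A(0): 0+3=3 → D
E(4): 4+3=7 → H
D(3): 3+3=6 → G
P(15): 15+3=18 → S
F(5): 5+3=8 → I
E(4): 4+3=7 → H
H(7): 7+3=10 → K

YMUDHGSIHK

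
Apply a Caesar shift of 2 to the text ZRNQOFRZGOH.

BTPSQHTBIQJ

Z(25): 25+2=27≡1 → B
R(17): 17+2=19 → T
N(13): 13+2=15 → P
Q(16): 16+2=18 → S
O(14): 14+2=16 → Q
F(5): 5+2=7 → H
R(17): 17+2=19 → T
Z(25): 25+2=27≡1 → B
G(6): 6+2=8 → I
O(14): 14+2=16 → Q
H(7): 7+2=9 → J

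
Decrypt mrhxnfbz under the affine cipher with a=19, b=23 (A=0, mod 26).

The inverse of 19 mod 26 is 11, since 19·11=209≡1. Apply D(y)=11·(y−23) mod 26:
m(12): 11·(12−23)=-121≡9 → j
r(17): 11·(17−23)=-66≡12 → m
h(7): 11·(7−23)=-176≡6 → g
x(23): 11·(23−23)=0 → a
n(13): 11·(13−23)=-110≡20 → u
f(5): 11·(5−23)=-198≡10 → k
b(1): 11·(1−23)=-242≡18 → s
z(25): 11·(25−23)=22 → w

jmgauksw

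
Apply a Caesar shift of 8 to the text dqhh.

lypp

d(3): 3+8=11 → l
q(16): 16+8=24 → y
h(7): 7+8=15 → p
h(7): 7+8=15 → p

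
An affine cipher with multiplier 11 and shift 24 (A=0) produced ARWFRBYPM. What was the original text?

MXODXFALG

The inverse of 11 mod 26 is 19, since 11·19=209≡1. Apply D(y)=19·(y−24) mod 26:
A(0): 19·(0−24)=-456≡12 → M
R(17): 19·(17−24)=-133≡23 → X
W(22): 19·(22−24)=-38≡14 → O
F(5): 19·(5−24)=-361≡3 → D
R(17): 19·(17−24)=-133≡23 → X
B(1): 19·(1−24)=-437≡5 → F
Y(24): 19·(24−24)=0 → A
P(15): 19·(15−24)=-171≡11 → L
M(12): 19·(12−24)=-228≡6 → G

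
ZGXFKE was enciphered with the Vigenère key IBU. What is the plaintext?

Repeat the key across the ciphertext: IBUIBU
Z(25)−I(8): 17 → R
G(6)−B(1): 5 → F
X(23)−U(20): 3 → D
F(5)−I(8): -3≡23 → X
K(10)−B(1): 9 → J
E(4)−U(20): -16≡10 → K

RFDXJK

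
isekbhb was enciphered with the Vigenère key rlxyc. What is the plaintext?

Repeat the key across the ciphertext: rlxycrl
i(8)−r(17): -9≡17 → r
s(18)−l(11): 7 → h
e(4)−x(23): -19≡7 → h
k(10)−y(24): -14≡12 → m
b(1)−c(2): -1≡25 → z
h(7)−r(17): -10≡16 → q
b(1)−l(11): -10≡16 → q

rhhmzqq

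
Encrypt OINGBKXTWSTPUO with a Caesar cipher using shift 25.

NHMFAJWSVRSOTN

O(14): 14+25=39≡13 → N
I(8): 8+25=33≡7 → H
N(13): 13+25=38≡12 → M
G(6): 6+25=31≡5 → F
B(1): 1+25=26≡0 → A
K(10): 10+25=35≡9 → J
X(23): 23+25=48≡22 → W
T(19): 19+25=44≡18 → S
W(22): 22+25=47≡21 → V
S(18): 18+25=43≡17 → R
T(19): 19+25=44≡18 → S
P(15): 15+25=40≡14 → O
U(20): 20+25=45≡19 → T
O(14): 14+25=39≡13 → N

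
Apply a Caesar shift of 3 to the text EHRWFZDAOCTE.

HKUZICGDRFWH

E(4): 4+3=7 → H
H(7): 7+3=10 → K
R(17): 17+3=20 → U
W(22): 22+3=25 → Z
F(5): 5+3=8 → I
Z(25): 25+3=28≡2 → C
D(3): 3+3=6 → G
A(0): 0+3=3 → D
O(14): 14+3=17 → R
C(2): 2+3=5 → F
T(19): 19+3=22 → W
E(4): 4+3=7 → H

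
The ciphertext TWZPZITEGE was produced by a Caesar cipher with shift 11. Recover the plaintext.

ILOEOXITVT

T(19): 19−11=8 → I
W(22): 22−11=11 → L
Z(25): 25−11=14 → O
P(15): 15−11=4 → E
Z(25): 25−11=14 → O
I(8): 8−11=-3≡23 → X
T(19): 19−11=8 → I
E(4): 4−11=-7≡19 → T
G(6): 6−11=-5≡21 → V
E(4): 4−11=-7≡19 → T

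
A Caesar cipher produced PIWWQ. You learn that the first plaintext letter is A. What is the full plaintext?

ATHHB

From the crib: P(15)−A(0)=15, so the shift is 15.
Subtract 15 from each ciphertext letter:
P(15): 15−15=0 → A
I(8): 8−15=-7≡19 → T
W(22): 22−15=7 → H
W(22): 22−15=7 → H
Q(16): 16−15=1 → B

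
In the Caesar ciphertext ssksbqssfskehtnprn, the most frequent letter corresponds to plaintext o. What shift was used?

4

The most frequent ciphertext letter is s (appears 6 times).
s is position 18; o is position 14.
Shift = 4.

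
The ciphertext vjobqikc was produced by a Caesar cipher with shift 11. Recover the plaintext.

v(21): 21−11=10 → k
j(9): 9−11=-2≡24 → y
o(14): 14−11=3 → d
b(1): 1−11=-10≡16 → q
q(16): 16−11=5 → f
i(8): 8−11=-3≡23 → x
k(10): 10−11=-1≡25 → z
c(2): 2−11=-9≡17 → r

kydqfxzr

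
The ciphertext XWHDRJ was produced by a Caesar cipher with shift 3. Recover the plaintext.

UTEAOG

X(23): 23−3=20 → U
W(22): 22−3=19 → T
H(7): 7−3=4 → E
D(3): 3−3=0 → A
R(17): 17−3=14 → O
J(9): 9−3=6 → G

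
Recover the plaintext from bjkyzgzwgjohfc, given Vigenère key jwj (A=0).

Repeat the key across the ciphertext: jwjjwjjwjjwjjw
b(1)−j(9): -8≡18 → s
j(9)−w(22): -13≡13 → n
k(10)−j(9): 1 → b
y(24)−j(9): 15 → p
z(25)−w(22): 3 → d
g(6)−j(9): -3≡23 → x
z(25)−j(9): 16 → q
w(22)−w(22): 0 → a
g(6)−j(9): -3≡23 → x
j(9)−j(9): 0 → a
o(14)−w(22): -8≡18 → s
h(7)−j(9): -2≡24 → y
f(5)−j(9): -4≡22 → w
c(2)−w(22): -20≡6 → g

snbpdxqaxasywg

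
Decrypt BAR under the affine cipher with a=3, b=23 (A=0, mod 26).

The inverse of 3 mod 26 is 9, since 3·9=27≡1. Apply D(y)=9·(y−23) mod 26:
B(1): 9·(1−23)=-198≡10 → K
A(0): 9·(0−23)=-207≡1 → B
R(17): 9·(17−23)=-54≡24 → Y

KBY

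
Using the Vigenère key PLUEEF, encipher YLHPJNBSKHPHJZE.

NWBTNSQDELTMYKY

Repeat the key across the message: PLUEEFPLUEEFPLU
Y(24)+P(15): 39≡13 → N
L(11)+L(11): 22 → W
H(7)+U(20): 27≡1 → B
P(15)+E(4): 19 → T
J(9)+E(4): 13 → N
N(13)+F(5): 18 → S
B(1)+P(15): 16 → Q
S(18)+L(11): 29≡3 → D
K(10)+U(20): 30≡4 → E
H(7)+E(4): 11 → L
P(15)+E(4): 19 → T
H(7)+F(5): 12 → M
J(9)+P(15): 24 → Y
Z(25)+L(11): 36≡10 → K
E(4)+U(20): 24 → Y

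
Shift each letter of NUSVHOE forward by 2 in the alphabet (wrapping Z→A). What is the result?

N(13): 13+2=15 → P
U(20): 20+2=22 → W
S(18): 18+2=20 → U
V(21): 21+2=23 → X
H(7): 7+2=9 → J
O(14): 14+2=16 → Q
E(4): 4+2=6 → G

PWUXJQG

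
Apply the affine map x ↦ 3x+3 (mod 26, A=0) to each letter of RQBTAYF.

R(17): 3·17+3=54≡2 → C
Q(16): 3·16+3=51≡25 → Z
B(1): 3·1+3=6 → G
T(19): 3·19+3=60≡8 → I
A(0): 3·0+3=3 → D
Y(24): 3·24+3=75≡23 → X
F(5): 3·5+3=18 → S

CZGIDXS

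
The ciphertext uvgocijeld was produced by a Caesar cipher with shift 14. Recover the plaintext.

ghsaouvqxp

u(20): 20−14=6 → g
v(21): 21−14=7 → h
g(6): 6−14=-8≡18 → s
o(14): 14−14=0 → a
c(2): 2−14=-12≡14 → o
i(8): 8−14=-6≡20 → u
j(9): 9−14=-5≡21 → v
e(4): 4−14=-10≡16 → q
l(11): 11−14=-3≡23 → x
d(3): 3−14=-11≡15 → p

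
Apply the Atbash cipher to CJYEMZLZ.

C(2) → X(23)
J(9) → Q(16)
Y(24) → B(1)
E(4) → V(21)
M(12) → N(13)
Z(25) → A(0)
L(11) → O(14)
Z(25) → A(0)

XQBVNAOA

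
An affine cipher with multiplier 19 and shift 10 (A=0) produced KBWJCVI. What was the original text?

AFCPQRE

The inverse of 19 mod 26 is 11, since 19·11=209≡1. Apply D(y)=11·(y−10) mod 26:
K(10): 11·(10−10)=0 → A
B(1): 11·(1−10)=-99≡5 → F
W(22): 11·(22−10)=132≡2 → C
J(9): 11·(9−10)=-11≡15 → P
C(2): 11·(2−10)=-88≡16 → Q
V(21): 11·(21−10)=121≡17 → R
I(8): 11·(8−10)=-22≡4 → E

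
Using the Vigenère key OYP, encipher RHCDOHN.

FFRRMWB

Repeat the key across the message: OYPOYPO
R(17)+O(14): 31≡5 → F
H(7)+Y(24): 31≡5 → F
C(2)+P(15): 17 → R
D(3)+O(14): 17 → R
O(14)+Y(24): 38≡12 → M
H(7)+P(15): 22 → W
N(13)+O(14): 27≡1 → B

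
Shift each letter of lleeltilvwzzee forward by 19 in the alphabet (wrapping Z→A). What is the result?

l(11): 11+19=30≡4 → e
l(11): 11+19=30≡4 → e
e(4): 4+19=23 → x
e(4): 4+19=23 → x
l(11): 11+19=30≡4 → e
t(19): 19+19=38≡12 → m
i(8): 8+19=27≡1 → b
l(11): 11+19=30≡4 → e
v(21): 21+19=40≡14 → o
w(22): 22+19=41≡15 → p
z(25): 25+19=44≡18 → s
z(25): 25+19=44≡18 → s
e(4): 4+19=23 → x
e(4): 4+19=23 → x

eexxembeopssxx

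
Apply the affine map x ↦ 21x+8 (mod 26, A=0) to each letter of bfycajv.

djsyiph

b(1): 21·1+8=29≡3 → d
f(5): 21·5+8=113≡9 → j
y(24): 21·24+8=512≡18 → s
c(2): 21·2+8=50≡24 → y
a(0): 21·0+8=8 → i
j(9): 21·9+8=197≡15 → p
v(21): 21·21+8=449≡7 → h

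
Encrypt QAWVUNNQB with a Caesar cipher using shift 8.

YIEDCVVYJ

Q(16): 16+8=24 → Y
A(0): 0+8=8 → I
W(22): 22+8=30≡4 → E
V(21): 21+8=29≡3 → D
U(20): 20+8=28≡2 → C
N(13): 13+8=21 → V
N(13): 13+8=21 → V
Q(16): 16+8=24 → Y
B(1): 1+8=9 → J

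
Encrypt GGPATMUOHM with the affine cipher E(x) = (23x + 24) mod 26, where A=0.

G(6): 23·6+24=162≡6 → G
G(6): 23·6+24=162≡6 → G
P(15): 23·15+24=369≡5 → F
A(0): 23·0+24=24 → Y
T(19): 23·19+24=461≡19 → T
M(12): 23·12+24=300≡14 → O
U(20): 23·20+24=484≡16 → Q
O(14): 23·14+24=346≡8 → I
H(7): 23·7+24=185≡3 → D
M(12): 23·12+24=300≡14 → O

GGFYTOQIDO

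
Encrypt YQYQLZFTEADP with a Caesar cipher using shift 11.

JBJBWKQEPLOA

Y(24): 24+11=35≡9 → J
Q(16): 16+11=27≡1 → B
Y(24): 24+11=35≡9 → J
Q(16): 16+11=27≡1 → B
L(11): 11+11=22 → W
Z(25): 25+11=36≡10 → K
F(5): 5+11=16 → Q
T(19): 19+11=30≡4 → E
E(4): 4+11=15 → P
A(0): 0+11=11 → L
D(3): 3+11=14 → O
P(15): 15+11=26≡0 → A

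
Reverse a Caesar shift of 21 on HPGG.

MULL

H(7): 7−21=-14≡12 → M
P(15): 15−21=-6≡20 → U
G(6): 6−21=-15≡11 → L
G(6): 6−21=-15≡11 → L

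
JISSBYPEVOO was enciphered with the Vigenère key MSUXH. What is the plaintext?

Repeat the key across the ciphertext: MSUXHMSUXHM
J(9)−M(12): -3≡23 → X
I(8)−S(18): -10≡16 → Q
S(18)−U(20): -2≡24 → Y
S(18)−X(23): -5≡21 → V
B(1)−H(7): -6≡20 → U
Y(24)−M(12): 12 → M
P(15)−S(18): -3≡23 → X
E(4)−U(20): -16≡10 → K
V(21)−X(23): -2≡24 → Y
O(14)−H(7): 7 → H
O(14)−M(12): 2 → C

XQYVUMXKYHC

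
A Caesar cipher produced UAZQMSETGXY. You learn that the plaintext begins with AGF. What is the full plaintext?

From the crib: U(20)−A(0)=20, so the shift is 20.
Subtract 20 from each ciphertext letter:
U(20): 20−20=0 → A
A(0): 0−20=-20≡6 → G
Z(25): 25−20=5 → F
Q(16): 16−20=-4≡22 → W
M(12): 12−20=-8≡18 → S
S(18): 18−20=-2≡24 → Y
E(4): 4−20=-16≡10 → K
T(19): 19−20=-1≡25 → Z
G(6): 6−20=-14≡12 → M
X(23): 23−20=3 → D
Y(24): 24−20=4 → E

AGFWSYKZMDE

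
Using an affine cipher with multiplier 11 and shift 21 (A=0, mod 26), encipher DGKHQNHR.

CJBUPIUA

D(3): 11·3+21=54≡2 → C
G(6): 11·6+21=87≡9 → J
K(10): 11·10+21=131≡1 → B
H(7): 11·7+21=98≡20 → U
Q(16): 11·16+21=197≡15 → P
N(13): 11·13+21=164≡8 → I
H(7): 11·7+21=98≡20 → U
R(17): 11·17+21=208≡0 → A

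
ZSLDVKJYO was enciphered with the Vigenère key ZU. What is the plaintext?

Repeat the key across the ciphertext: ZUZUZUZUZ
Z(25)−Z(25): 0 → A
S(18)−U(20): -2≡24 → Y
L(11)−Z(25): -14≡12 → M
D(3)−U(20): -17≡9 → J
V(21)−Z(25): -4≡22 → W
K(10)−U(20): -10≡16 → Q
J(9)−Z(25): -16≡10 → K
Y(24)−U(20): 4 → E
O(14)−Z(25): -11≡15 → P

AYMJWQKEP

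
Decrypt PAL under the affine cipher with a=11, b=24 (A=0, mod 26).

LMN

The inverse of 11 mod 26 is 19, since 11·19=209≡1. Apply D(y)=19·(y−24) mod 26:
P(15): 19·(15−24)=-171≡11 → L
A(0): 19·(0−24)=-456≡12 → M
L(11): 19·(11−24)=-247≡13 → N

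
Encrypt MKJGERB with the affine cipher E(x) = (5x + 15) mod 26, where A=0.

XNITJWU

M(12): 5·12+15=75≡23 → X
K(10): 5·10+15=65≡13 → N
J(9): 5·9+15=60≡8 → I
G(6): 5·6+15=45≡19 → T
E(4): 5·4+15=35≡9 → J
R(17): 5·17+15=100≡22 → W
B(1): 5·1+15=20 → U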